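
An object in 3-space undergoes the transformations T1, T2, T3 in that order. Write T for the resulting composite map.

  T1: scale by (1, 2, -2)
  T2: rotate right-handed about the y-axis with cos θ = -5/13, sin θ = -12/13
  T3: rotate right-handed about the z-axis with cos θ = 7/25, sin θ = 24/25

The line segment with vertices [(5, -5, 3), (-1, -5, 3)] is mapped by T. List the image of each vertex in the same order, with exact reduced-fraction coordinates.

image vertices: (3449/325, 218/325, 90/13), (3659/325, 938/325, 18/13)

T1 scale by (1, 2, -2): (5, -5, 3) → (5, -10, -6); (-1, -5, 3) → (-1, -10, -6)
T2 rotate right-handed about the y-axis with cos θ = -5/13, sin θ = -12/13: (5, -10, -6) → (47/13, -10, 90/13); (-1, -10, -6) → (77/13, -10, 18/13)
T3 rotate right-handed about the z-axis with cos θ = 7/25, sin θ = 24/25: (47/13, -10, 90/13) → (3449/325, 218/325, 90/13); (77/13, -10, 18/13) → (3659/325, 938/325, 18/13)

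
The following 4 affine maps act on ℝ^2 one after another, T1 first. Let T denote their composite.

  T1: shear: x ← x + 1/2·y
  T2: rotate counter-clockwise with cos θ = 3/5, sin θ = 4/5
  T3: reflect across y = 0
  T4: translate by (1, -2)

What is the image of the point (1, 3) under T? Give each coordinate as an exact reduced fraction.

T(p) = (1/10, -29/5)

T1 shear: x ← x + 1/2·y: (1, 3) → (5/2, 3)
T2 rotate counter-clockwise with cos θ = 3/5, sin θ = 4/5: (5/2, 3) → (-9/10, 19/5)
T3 reflect across y = 0: (-9/10, 19/5) → (-9/10, -19/5)
T4 translate by (1, -2): (-9/10, -19/5) → (1/10, -29/5)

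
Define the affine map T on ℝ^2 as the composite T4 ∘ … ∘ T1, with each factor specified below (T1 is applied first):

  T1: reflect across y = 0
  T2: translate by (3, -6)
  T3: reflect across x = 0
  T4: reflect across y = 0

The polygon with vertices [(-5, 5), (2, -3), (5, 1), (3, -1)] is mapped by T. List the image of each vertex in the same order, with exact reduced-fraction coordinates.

image vertices: (2, 11), (-5, 3), (-8, 7), (-6, 5)

T1 reflect across y = 0: (-5, 5) → (-5, -5); (2, -3) → (2, 3); (5, 1) → (5, -1); (3, -1) → (3, 1)
T2 translate by (3, -6): (-5, -5) → (-2, -11); (2, 3) → (5, -3); (5, -1) → (8, -7); (3, 1) → (6, -5)
T3 reflect across x = 0: (-2, -11) → (2, -11); (5, -3) → (-5, -3); (8, -7) → (-8, -7); (6, -5) → (-6, -5)
T4 reflect across y = 0: (2, -11) → (2, 11); (-5, -3) → (-5, 3); (-8, -7) → (-8, 7); (-6, -5) → (-6, 5)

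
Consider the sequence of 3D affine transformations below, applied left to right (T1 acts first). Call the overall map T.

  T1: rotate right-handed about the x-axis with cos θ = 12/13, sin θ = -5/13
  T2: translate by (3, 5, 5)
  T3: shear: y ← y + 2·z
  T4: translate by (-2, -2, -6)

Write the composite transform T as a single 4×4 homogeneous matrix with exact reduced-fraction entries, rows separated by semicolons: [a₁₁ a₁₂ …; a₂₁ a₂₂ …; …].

T = [1 0 0 1; 0 2/13 29/13 13; 0 -5/13 12/13 -1; 0 0 0 1]

T1 = [1 0 0 0; 0 12/13 5/13 0; 0 -5/13 12/13 0; 0 0 0 1]
T2·T1 = [1 0 0 3; 0 12/13 5/13 5; 0 -5/13 12/13 5; 0 0 0 1]
T3·…·T1 = [1 0 0 3; 0 2/13 29/13 15; 0 -5/13 12/13 5; 0 0 0 1]
T4·…·T1 = [1 0 0 1; 0 2/13 29/13 13; 0 -5/13 12/13 -1; 0 0 0 1]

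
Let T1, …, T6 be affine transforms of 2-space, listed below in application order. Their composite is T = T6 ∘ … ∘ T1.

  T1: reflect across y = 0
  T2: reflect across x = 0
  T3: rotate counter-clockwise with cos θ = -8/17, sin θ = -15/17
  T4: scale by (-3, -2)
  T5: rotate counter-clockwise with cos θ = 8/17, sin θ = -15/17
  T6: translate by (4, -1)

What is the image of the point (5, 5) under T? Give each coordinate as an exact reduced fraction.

T(p) = (-1454/289, -3704/289)

T1 reflect across y = 0: (5, 5) → (5, -5)
T2 reflect across x = 0: (5, -5) → (-5, -5)
T3 rotate counter-clockwise with cos θ = -8/17, sin θ = -15/17: (-5, -5) → (-35/17, 115/17)
T4 scale by (-3, -2): (-35/17, 115/17) → (105/17, -230/17)
T5 rotate counter-clockwise with cos θ = 8/17, sin θ = -15/17: (105/17, -230/17) → (-2610/289, -3415/289)
T6 translate by (4, -1): (-2610/289, -3415/289) → (-1454/289, -3704/289)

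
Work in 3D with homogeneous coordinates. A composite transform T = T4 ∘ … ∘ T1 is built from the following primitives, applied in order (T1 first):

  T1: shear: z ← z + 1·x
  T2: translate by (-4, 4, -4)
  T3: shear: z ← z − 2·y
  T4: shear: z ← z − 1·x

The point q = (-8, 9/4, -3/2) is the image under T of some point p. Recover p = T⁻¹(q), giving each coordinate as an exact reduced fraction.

p = (-4, -7/4, 3)

T1 = [1 0 0 0; 0 1 0 0; 1 0 1 0; 0 0 0 1]
T2·T1 = [1 0 0 -4; 0 1 0 4; 1 0 1 -4; 0 0 0 1]
T3·…·T1 = [1 0 0 -4; 0 1 0 4; 1 -2 1 -12; 0 0 0 1]
T4·…·T1 = [1 0 0 -4; 0 1 0 4; 0 -2 1 -8; 0 0 0 1]
det M = 1; M⁻¹ = [1 0 0 4; 0 1 0 -4; 0 2 1 0; 0 0 0 1]
M⁻¹ · (-8, 9/4, -3/2)ᵀ = (-4, -7/4, 3)ᵀ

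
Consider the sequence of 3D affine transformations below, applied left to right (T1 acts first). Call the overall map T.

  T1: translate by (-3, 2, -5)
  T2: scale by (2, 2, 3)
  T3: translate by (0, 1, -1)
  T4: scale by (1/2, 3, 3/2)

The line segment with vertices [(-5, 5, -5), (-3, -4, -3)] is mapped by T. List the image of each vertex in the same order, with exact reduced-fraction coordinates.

T1 translate by (-3, 2, -5): (-5, 5, -5) → (-8, 7, -10); (-3, -4, -3) → (-6, -2, -8)
T2 scale by (2, 2, 3): (-8, 7, -10) → (-16, 14, -30); (-6, -2, -8) → (-12, -4, -24)
T3 translate by (0, 1, -1): (-16, 14, -30) → (-16, 15, -31); (-12, -4, -24) → (-12, -3, -25)
T4 scale by (1/2, 3, 3/2): (-16, 15, -31) → (-8, 45, -93/2); (-12, -3, -25) → (-6, -9, -75/2)

image vertices: (-8, 45, -93/2), (-6, -9, -75/2)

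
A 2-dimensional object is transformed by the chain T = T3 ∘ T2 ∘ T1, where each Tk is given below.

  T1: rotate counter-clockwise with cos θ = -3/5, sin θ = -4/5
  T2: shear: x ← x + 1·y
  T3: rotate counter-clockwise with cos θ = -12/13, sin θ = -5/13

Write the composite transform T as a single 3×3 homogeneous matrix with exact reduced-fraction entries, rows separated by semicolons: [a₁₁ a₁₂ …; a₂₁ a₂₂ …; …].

T1 = [-3/5 4/5 0; -4/5 -3/5 0; 0 0 1]
T2·T1 = [-7/5 1/5 0; -4/5 -3/5 0; 0 0 1]
T3·…·T1 = [64/65 -27/65 0; 83/65 31/65 0; 0 0 1]

T = [64/65 -27/65 0; 83/65 31/65 0; 0 0 1]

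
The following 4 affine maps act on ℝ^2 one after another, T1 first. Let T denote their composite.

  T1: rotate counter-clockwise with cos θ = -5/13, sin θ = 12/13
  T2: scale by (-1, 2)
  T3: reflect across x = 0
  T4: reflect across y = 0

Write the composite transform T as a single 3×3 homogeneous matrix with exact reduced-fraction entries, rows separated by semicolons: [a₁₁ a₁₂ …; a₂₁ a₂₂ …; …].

T1 = [-5/13 -12/13 0; 12/13 -5/13 0; 0 0 1]
T2·T1 = [5/13 12/13 0; 24/13 -10/13 0; 0 0 1]
T3·…·T1 = [-5/13 -12/13 0; 24/13 -10/13 0; 0 0 1]
T4·…·T1 = [-5/13 -12/13 0; -24/13 10/13 0; 0 0 1]

T = [-5/13 -12/13 0; -24/13 10/13 0; 0 0 1]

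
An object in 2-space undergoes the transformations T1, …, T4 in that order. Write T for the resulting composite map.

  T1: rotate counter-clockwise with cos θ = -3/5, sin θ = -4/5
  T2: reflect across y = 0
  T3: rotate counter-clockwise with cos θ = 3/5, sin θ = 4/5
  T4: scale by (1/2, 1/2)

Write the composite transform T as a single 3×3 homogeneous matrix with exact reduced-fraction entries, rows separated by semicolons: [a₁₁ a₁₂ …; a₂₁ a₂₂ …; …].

T1 = [-3/5 4/5 0; -4/5 -3/5 0; 0 0 1]
T2·T1 = [-3/5 4/5 0; 4/5 3/5 0; 0 0 1]
T3·…·T1 = [-1 0 0; 0 1 0; 0 0 1]
T4·…·T1 = [-1/2 0 0; 0 1/2 0; 0 0 1]

T = [-1/2 0 0; 0 1/2 0; 0 0 1]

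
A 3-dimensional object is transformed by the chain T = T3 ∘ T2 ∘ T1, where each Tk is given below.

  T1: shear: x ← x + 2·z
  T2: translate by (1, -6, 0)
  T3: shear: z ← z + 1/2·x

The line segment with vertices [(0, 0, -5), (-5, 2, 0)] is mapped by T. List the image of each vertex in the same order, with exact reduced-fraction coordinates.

image vertices: (-9, -6, -19/2), (-4, -4, -2)

T1 shear: x ← x + 2·z: (0, 0, -5) → (-10, 0, -5); (-5, 2, 0) → (-5, 2, 0)
T2 translate by (1, -6, 0): (-10, 0, -5) → (-9, -6, -5); (-5, 2, 0) → (-4, -4, 0)
T3 shear: z ← z + 1/2·x: (-9, -6, -5) → (-9, -6, -19/2); (-4, -4, 0) → (-4, -4, -2)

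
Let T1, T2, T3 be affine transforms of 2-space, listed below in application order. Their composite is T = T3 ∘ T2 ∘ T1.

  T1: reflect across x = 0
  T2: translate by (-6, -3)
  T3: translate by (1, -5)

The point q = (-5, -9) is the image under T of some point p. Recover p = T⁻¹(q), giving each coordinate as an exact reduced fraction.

p = (0, -1)

T1 = [-1 0 0; 0 1 0; 0 0 1]
T2·T1 = [-1 0 -6; 0 1 -3; 0 0 1]
T3·…·T1 = [-1 0 -5; 0 1 -8; 0 0 1]
det M = -1; M⁻¹ = [-1 0 -5; 0 1 8; 0 0 1]
M⁻¹ · (-5, -9)ᵀ = (0, -1)ᵀ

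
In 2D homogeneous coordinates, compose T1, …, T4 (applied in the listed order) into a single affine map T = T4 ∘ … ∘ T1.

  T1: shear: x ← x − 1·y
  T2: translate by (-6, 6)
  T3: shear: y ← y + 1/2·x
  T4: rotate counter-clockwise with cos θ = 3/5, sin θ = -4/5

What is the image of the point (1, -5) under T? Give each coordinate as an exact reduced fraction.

T1 shear: x ← x − 1·y: (1, -5) → (6, -5)
T2 translate by (-6, 6): (6, -5) → (0, 1)
T3 shear: y ← y + 1/2·x: (0, 1) → (0, 1)
T4 rotate counter-clockwise with cos θ = 3/5, sin θ = -4/5: (0, 1) → (4/5, 3/5)

T(p) = (4/5, 3/5)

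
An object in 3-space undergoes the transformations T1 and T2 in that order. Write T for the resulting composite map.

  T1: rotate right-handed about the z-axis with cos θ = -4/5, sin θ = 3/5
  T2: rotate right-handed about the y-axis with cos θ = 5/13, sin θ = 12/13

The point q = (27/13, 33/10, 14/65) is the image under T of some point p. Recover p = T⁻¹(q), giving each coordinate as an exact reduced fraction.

p = (3/2, -3, 2)

T1 = [-4/5 -3/5 0 0; 3/5 -4/5 0 0; 0 0 1 0; 0 0 0 1]
T2·T1 = [-4/13 -3/13 12/13 0; 3/5 -4/5 0 0; 48/65 36/65 5/13 0; 0 0 0 1]
det M = 1; M⁻¹ = [-4/13 3/5 48/65 0; -3/13 -4/5 36/65 0; 12/13 0 5/13 0; 0 0 0 1]
M⁻¹ · (27/13, 33/10, 14/65)ᵀ = (3/2, -3, 2)ᵀ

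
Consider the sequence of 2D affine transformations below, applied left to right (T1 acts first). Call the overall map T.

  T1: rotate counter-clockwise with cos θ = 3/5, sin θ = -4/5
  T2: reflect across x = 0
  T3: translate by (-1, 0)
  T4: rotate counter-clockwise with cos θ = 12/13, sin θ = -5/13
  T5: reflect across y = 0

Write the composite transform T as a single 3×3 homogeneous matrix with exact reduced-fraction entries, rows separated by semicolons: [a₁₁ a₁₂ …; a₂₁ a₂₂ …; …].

T = [-56/65 -33/65 -12/13; 33/65 -56/65 -5/13; 0 0 1]

T1 = [3/5 4/5 0; -4/5 3/5 0; 0 0 1]
T2·T1 = [-3/5 -4/5 0; -4/5 3/5 0; 0 0 1]
T3·…·T1 = [-3/5 -4/5 -1; -4/5 3/5 0; 0 0 1]
T4·…·T1 = [-56/65 -33/65 -12/13; -33/65 56/65 5/13; 0 0 1]
T5·…·T1 = [-56/65 -33/65 -12/13; 33/65 -56/65 -5/13; 0 0 1]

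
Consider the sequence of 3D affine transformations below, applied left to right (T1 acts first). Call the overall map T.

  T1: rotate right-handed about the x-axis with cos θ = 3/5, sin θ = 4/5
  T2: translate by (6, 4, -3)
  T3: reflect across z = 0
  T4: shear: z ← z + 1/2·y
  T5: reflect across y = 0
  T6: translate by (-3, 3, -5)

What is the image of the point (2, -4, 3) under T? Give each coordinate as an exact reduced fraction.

T1 rotate right-handed about the x-axis with cos θ = 3/5, sin θ = 4/5: (2, -4, 3) → (2, -24/5, -7/5)
T2 translate by (6, 4, -3): (2, -24/5, -7/5) → (8, -4/5, -22/5)
T3 reflect across z = 0: (8, -4/5, -22/5) → (8, -4/5, 22/5)
T4 shear: z ← z + 1/2·y: (8, -4/5, 22/5) → (8, -4/5, 4)
T5 reflect across y = 0: (8, -4/5, 4) → (8, 4/5, 4)
T6 translate by (-3, 3, -5): (8, 4/5, 4) → (5, 19/5, -1)

T(p) = (5, 19/5, -1)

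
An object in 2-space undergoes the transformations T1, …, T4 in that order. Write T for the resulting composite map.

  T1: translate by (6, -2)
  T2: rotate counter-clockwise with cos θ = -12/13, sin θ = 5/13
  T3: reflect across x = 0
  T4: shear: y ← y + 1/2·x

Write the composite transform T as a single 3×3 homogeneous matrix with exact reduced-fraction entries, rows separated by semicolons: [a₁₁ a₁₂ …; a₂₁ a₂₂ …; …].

T = [12/13 5/13 62/13; 11/13 -19/26 85/13; 0 0 1]

T1 = [1 0 6; 0 1 -2; 0 0 1]
T2·T1 = [-12/13 -5/13 -62/13; 5/13 -12/13 54/13; 0 0 1]
T3·…·T1 = [12/13 5/13 62/13; 5/13 -12/13 54/13; 0 0 1]
T4·…·T1 = [12/13 5/13 62/13; 11/13 -19/26 85/13; 0 0 1]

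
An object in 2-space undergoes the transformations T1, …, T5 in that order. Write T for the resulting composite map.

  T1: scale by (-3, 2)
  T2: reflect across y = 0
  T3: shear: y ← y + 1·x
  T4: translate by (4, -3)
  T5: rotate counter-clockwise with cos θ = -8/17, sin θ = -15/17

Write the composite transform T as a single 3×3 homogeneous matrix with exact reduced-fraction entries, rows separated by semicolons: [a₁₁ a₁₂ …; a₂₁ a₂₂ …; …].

T1 = [-3 0 0; 0 2 0; 0 0 1]
T2·T1 = [-3 0 0; 0 -2 0; 0 0 1]
T3·…·T1 = [-3 0 0; -3 -2 0; 0 0 1]
T4·…·T1 = [-3 0 4; -3 -2 -3; 0 0 1]
T5·…·T1 = [-21/17 -30/17 -77/17; 69/17 16/17 -36/17; 0 0 1]

T = [-21/17 -30/17 -77/17; 69/17 16/17 -36/17; 0 0 1]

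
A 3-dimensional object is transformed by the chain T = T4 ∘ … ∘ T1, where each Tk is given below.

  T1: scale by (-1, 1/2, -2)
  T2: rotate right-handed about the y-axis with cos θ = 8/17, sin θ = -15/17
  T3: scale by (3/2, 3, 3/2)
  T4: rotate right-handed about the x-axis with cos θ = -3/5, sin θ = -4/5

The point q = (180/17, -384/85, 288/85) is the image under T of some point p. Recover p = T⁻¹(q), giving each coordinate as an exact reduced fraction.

T1 = [-1 0 0 0; 0 1/2 0 0; 0 0 -2 0; 0 0 0 1]
T2·T1 = [-8/17 0 30/17 0; 0 1/2 0 0; -15/17 0 -16/17 0; 0 0 0 1]
T3·…·T1 = [-12/17 0 45/17 0; 0 3/2 0 0; -45/34 0 -24/17 0; 0 0 0 1]
T4·…·T1 = [-12/17 0 45/17 0; -18/17 -9/10 -96/85 0; 27/34 -6/5 72/85 0; 0 0 0 1]
det M = 27/4; M⁻¹ = [-16/51 -8/17 6/17 0; 0 -2/5 -8/15 0; 5/17 -32/255 8/85 0; 0 0 0 1]
M⁻¹ · (180/17, -384/85, 288/85)ᵀ = (0, 0, 4)ᵀ

p = (0, 0, 4)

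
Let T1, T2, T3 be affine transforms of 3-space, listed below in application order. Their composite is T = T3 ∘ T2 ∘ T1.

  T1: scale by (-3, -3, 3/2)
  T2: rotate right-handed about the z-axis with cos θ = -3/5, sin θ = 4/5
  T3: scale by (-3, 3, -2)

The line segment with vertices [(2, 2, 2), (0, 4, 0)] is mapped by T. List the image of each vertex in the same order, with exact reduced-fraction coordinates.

image vertices: (-126/5, -18/5, -6), (-144/5, 108/5, 0)

T1 scale by (-3, -3, 3/2): (2, 2, 2) → (-6, -6, 3); (0, 4, 0) → (0, -12, 0)
T2 rotate right-handed about the z-axis with cos θ = -3/5, sin θ = 4/5: (-6, -6, 3) → (42/5, -6/5, 3); (0, -12, 0) → (48/5, 36/5, 0)
T3 scale by (-3, 3, -2): (42/5, -6/5, 3) → (-126/5, -18/5, -6); (48/5, 36/5, 0) → (-144/5, 108/5, 0)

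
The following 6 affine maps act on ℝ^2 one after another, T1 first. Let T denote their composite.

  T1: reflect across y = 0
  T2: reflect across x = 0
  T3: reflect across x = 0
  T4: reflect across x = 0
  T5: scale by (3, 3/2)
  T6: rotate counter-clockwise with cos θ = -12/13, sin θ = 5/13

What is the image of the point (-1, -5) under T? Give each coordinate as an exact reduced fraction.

T1 reflect across y = 0: (-1, -5) → (-1, 5)
T2 reflect across x = 0: (-1, 5) → (1, 5)
T3 reflect across x = 0: (1, 5) → (-1, 5)
T4 reflect across x = 0: (-1, 5) → (1, 5)
T5 scale by (3, 3/2): (1, 5) → (3, 15/2)
T6 rotate counter-clockwise with cos θ = -12/13, sin θ = 5/13: (3, 15/2) → (-147/26, -75/13)

T(p) = (-147/26, -75/13)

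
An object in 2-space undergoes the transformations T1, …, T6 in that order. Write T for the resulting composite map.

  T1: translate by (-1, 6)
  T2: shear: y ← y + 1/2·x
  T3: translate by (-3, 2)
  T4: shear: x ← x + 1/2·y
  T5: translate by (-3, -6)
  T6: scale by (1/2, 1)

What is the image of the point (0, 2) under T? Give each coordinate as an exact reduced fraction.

T1 translate by (-1, 6): (0, 2) → (-1, 8)
T2 shear: y ← y + 1/2·x: (-1, 8) → (-1, 15/2)
T3 translate by (-3, 2): (-1, 15/2) → (-4, 19/2)
T4 shear: x ← x + 1/2·y: (-4, 19/2) → (3/4, 19/2)
T5 translate by (-3, -6): (3/4, 19/2) → (-9/4, 7/2)
T6 scale by (1/2, 1): (-9/4, 7/2) → (-9/8, 7/2)

T(p) = (-9/8, 7/2)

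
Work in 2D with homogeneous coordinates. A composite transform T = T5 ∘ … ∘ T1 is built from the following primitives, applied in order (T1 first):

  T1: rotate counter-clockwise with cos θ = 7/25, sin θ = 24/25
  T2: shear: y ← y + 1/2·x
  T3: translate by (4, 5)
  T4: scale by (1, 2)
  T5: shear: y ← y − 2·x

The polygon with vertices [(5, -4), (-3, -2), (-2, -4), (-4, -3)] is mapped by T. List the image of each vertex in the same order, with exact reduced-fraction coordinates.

image vertices: (231/25, 103/25), (127/25, -149/25), (182/25, -184/25), (144/25, -228/25)

T1 rotate counter-clockwise with cos θ = 7/25, sin θ = 24/25: (5, -4) → (131/25, 92/25); (-3, -2) → (27/25, -86/25); (-2, -4) → (82/25, -76/25); (-4, -3) → (44/25, -117/25)
T2 shear: y ← y + 1/2·x: (131/25, 92/25) → (131/25, 63/10); (27/25, -86/25) → (27/25, -29/10); (82/25, -76/25) → (82/25, -7/5); (44/25, -117/25) → (44/25, -19/5)
T3 translate by (4, 5): (131/25, 63/10) → (231/25, 113/10); (27/25, -29/10) → (127/25, 21/10); (82/25, -7/5) → (182/25, 18/5); (44/25, -19/5) → (144/25, 6/5)
T4 scale by (1, 2): (231/25, 113/10) → (231/25, 113/5); (127/25, 21/10) → (127/25, 21/5); (182/25, 18/5) → (182/25, 36/5); (144/25, 6/5) → (144/25, 12/5)
T5 shear: y ← y − 2·x: (231/25, 113/5) → (231/25, 103/25); (127/25, 21/5) → (127/25, -149/25); (182/25, 36/5) → (182/25, -184/25); (144/25, 12/5) → (144/25, -228/25)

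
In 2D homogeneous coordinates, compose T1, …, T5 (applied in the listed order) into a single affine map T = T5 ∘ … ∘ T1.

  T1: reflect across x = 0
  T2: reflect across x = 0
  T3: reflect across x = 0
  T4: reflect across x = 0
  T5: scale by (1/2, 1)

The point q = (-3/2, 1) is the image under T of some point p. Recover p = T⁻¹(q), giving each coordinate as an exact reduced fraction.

p = (-3, 1)

T1 = [-1 0 0; 0 1 0; 0 0 1]
T2·T1 = [1 0 0; 0 1 0; 0 0 1]
T3·…·T1 = [-1 0 0; 0 1 0; 0 0 1]
T4·…·T1 = [1 0 0; 0 1 0; 0 0 1]
T5·…·T1 = [1/2 0 0; 0 1 0; 0 0 1]
det M = 1/2; M⁻¹ = [2 0 0; 0 1 0; 0 0 1]
M⁻¹ · (-3/2, 1)ᵀ = (-3, 1)ᵀ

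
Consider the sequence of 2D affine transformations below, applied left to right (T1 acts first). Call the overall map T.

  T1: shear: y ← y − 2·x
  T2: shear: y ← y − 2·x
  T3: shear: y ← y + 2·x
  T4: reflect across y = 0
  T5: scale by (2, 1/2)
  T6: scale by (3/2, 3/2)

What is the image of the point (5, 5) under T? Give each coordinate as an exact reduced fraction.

T(p) = (15, 15/4)

T1 shear: y ← y − 2·x: (5, 5) → (5, -5)
T2 shear: y ← y − 2·x: (5, -5) → (5, -15)
T3 shear: y ← y + 2·x: (5, -15) → (5, -5)
T4 reflect across y = 0: (5, -5) → (5, 5)
T5 scale by (2, 1/2): (5, 5) → (10, 5/2)
T6 scale by (3/2, 3/2): (10, 5/2) → (15, 15/4)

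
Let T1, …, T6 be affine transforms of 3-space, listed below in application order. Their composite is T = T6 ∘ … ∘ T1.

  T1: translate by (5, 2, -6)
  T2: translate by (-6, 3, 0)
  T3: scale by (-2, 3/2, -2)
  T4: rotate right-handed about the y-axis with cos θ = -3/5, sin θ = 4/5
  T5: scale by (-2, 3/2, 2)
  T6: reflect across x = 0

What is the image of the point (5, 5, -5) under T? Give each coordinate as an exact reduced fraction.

T(p) = (224/5, 45/2, -68/5)

T1 translate by (5, 2, -6): (5, 5, -5) → (10, 7, -11)
T2 translate by (-6, 3, 0): (10, 7, -11) → (4, 10, -11)
T3 scale by (-2, 3/2, -2): (4, 10, -11) → (-8, 15, 22)
T4 rotate right-handed about the y-axis with cos θ = -3/5, sin θ = 4/5: (-8, 15, 22) → (112/5, 15, -34/5)
T5 scale by (-2, 3/2, 2): (112/5, 15, -34/5) → (-224/5, 45/2, -68/5)
T6 reflect across x = 0: (-224/5, 45/2, -68/5) → (224/5, 45/2, -68/5)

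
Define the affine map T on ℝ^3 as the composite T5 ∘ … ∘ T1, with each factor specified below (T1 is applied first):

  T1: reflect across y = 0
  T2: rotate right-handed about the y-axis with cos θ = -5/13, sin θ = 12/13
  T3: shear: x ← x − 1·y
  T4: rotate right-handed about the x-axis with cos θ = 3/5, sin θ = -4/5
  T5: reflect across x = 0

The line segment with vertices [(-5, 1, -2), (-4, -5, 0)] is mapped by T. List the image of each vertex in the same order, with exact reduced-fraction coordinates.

image vertices: (-14/13, 241/65, 262/65), (45/13, 387/65, -116/65)

T1 reflect across y = 0: (-5, 1, -2) → (-5, -1, -2); (-4, -5, 0) → (-4, 5, 0)
T2 rotate right-handed about the y-axis with cos θ = -5/13, sin θ = 12/13: (-5, -1, -2) → (1/13, -1, 70/13); (-4, 5, 0) → (20/13, 5, 48/13)
T3 shear: x ← x − 1·y: (1/13, -1, 70/13) → (14/13, -1, 70/13); (20/13, 5, 48/13) → (-45/13, 5, 48/13)
T4 rotate right-handed about the x-axis with cos θ = 3/5, sin θ = -4/5: (14/13, -1, 70/13) → (14/13, 241/65, 262/65); (-45/13, 5, 48/13) → (-45/13, 387/65, -116/65)
T5 reflect across x = 0: (14/13, 241/65, 262/65) → (-14/13, 241/65, 262/65); (-45/13, 387/65, -116/65) → (45/13, 387/65, -116/65)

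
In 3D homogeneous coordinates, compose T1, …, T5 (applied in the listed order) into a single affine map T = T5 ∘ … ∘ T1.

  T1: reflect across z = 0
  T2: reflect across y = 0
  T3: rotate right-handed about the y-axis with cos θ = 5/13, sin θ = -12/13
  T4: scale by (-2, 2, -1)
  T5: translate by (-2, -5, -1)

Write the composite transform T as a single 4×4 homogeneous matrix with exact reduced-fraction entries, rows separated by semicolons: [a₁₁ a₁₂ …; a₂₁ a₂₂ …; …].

T = [-10/13 0 -24/13 -2; 0 -2 0 -5; -12/13 0 5/13 -1; 0 0 0 1]

T1 = [1 0 0 0; 0 1 0 0; 0 0 -1 0; 0 0 0 1]
T2·T1 = [1 0 0 0; 0 -1 0 0; 0 0 -1 0; 0 0 0 1]
T3·…·T1 = [5/13 0 12/13 0; 0 -1 0 0; 12/13 0 -5/13 0; 0 0 0 1]
T4·…·T1 = [-10/13 0 -24/13 0; 0 -2 0 0; -12/13 0 5/13 0; 0 0 0 1]
T5·…·T1 = [-10/13 0 -24/13 -2; 0 -2 0 -5; -12/13 0 5/13 -1; 0 0 0 1]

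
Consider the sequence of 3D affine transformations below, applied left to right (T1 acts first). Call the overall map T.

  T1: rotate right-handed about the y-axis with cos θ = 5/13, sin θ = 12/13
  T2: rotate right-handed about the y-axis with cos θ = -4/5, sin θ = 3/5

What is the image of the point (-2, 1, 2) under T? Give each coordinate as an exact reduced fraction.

T(p) = (46/65, 1, -178/65)

T1 rotate right-handed about the y-axis with cos θ = 5/13, sin θ = 12/13: (-2, 1, 2) → (14/13, 1, 34/13)
T2 rotate right-handed about the y-axis with cos θ = -4/5, sin θ = 3/5: (14/13, 1, 34/13) → (46/65, 1, -178/65)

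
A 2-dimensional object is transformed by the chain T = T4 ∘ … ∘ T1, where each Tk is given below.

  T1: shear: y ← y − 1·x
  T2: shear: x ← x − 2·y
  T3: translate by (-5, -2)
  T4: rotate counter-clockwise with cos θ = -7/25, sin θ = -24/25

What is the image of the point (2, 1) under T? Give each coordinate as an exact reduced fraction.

T1 shear: y ← y − 1·x: (2, 1) → (2, -1)
T2 shear: x ← x − 2·y: (2, -1) → (4, -1)
T3 translate by (-5, -2): (4, -1) → (-1, -3)
T4 rotate counter-clockwise with cos θ = -7/25, sin θ = -24/25: (-1, -3) → (-13/5, 9/5)

T(p) = (-13/5, 9/5)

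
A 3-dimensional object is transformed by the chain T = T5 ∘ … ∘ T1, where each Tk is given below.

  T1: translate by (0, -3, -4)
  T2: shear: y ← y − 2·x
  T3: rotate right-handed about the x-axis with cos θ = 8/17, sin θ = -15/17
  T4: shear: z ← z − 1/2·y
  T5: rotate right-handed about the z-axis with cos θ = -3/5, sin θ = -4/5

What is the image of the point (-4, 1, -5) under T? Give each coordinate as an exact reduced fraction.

T(p) = (-144/85, 533/85, -237/34)

T1 translate by (0, -3, -4): (-4, 1, -5) → (-4, -2, -9)
T2 shear: y ← y − 2·x: (-4, -2, -9) → (-4, 6, -9)
T3 rotate right-handed about the x-axis with cos θ = 8/17, sin θ = -15/17: (-4, 6, -9) → (-4, -87/17, -162/17)
T4 shear: z ← z − 1/2·y: (-4, -87/17, -162/17) → (-4, -87/17, -237/34)
T5 rotate right-handed about the z-axis with cos θ = -3/5, sin θ = -4/5: (-4, -87/17, -237/34) → (-144/85, 533/85, -237/34)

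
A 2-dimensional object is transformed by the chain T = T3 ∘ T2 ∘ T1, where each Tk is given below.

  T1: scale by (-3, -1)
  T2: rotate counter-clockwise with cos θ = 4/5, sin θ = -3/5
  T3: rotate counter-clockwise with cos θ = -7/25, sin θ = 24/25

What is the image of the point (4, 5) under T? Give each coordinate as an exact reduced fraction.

T(p) = (57/125, -1624/125)

T1 scale by (-3, -1): (4, 5) → (-12, -5)
T2 rotate counter-clockwise with cos θ = 4/5, sin θ = -3/5: (-12, -5) → (-63/5, 16/5)
T3 rotate counter-clockwise with cos θ = -7/25, sin θ = 24/25: (-63/5, 16/5) → (57/125, -1624/125)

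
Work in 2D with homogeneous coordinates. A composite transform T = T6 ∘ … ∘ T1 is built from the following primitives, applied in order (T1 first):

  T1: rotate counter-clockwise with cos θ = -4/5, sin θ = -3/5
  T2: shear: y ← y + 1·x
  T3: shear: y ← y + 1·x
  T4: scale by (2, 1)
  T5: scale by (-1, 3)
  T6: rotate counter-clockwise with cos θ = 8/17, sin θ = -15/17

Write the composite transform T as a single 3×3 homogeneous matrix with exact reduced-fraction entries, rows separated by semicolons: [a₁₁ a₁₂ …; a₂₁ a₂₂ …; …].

T1 = [-4/5 3/5 0; -3/5 -4/5 0; 0 0 1]
T2·T1 = [-4/5 3/5 0; -7/5 -1/5 0; 0 0 1]
T3·…·T1 = [-4/5 3/5 0; -11/5 2/5 0; 0 0 1]
T4·…·T1 = [-8/5 6/5 0; -11/5 2/5 0; 0 0 1]
T5·…·T1 = [8/5 -6/5 0; -33/5 6/5 0; 0 0 1]
T6·…·T1 = [-431/85 42/85 0; -384/85 138/85 0; 0 0 1]

T = [-431/85 42/85 0; -384/85 138/85 0; 0 0 1]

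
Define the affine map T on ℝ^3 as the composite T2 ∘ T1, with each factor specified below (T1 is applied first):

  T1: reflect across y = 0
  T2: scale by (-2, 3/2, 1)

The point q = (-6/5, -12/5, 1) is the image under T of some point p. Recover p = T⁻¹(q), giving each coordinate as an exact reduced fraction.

T1 = [1 0 0 0; 0 -1 0 0; 0 0 1 0; 0 0 0 1]
T2·T1 = [-2 0 0 0; 0 -3/2 0 0; 0 0 1 0; 0 0 0 1]
det M = 3; M⁻¹ = [-1/2 0 0 0; 0 -2/3 0 0; 0 0 1 0; 0 0 0 1]
M⁻¹ · (-6/5, -12/5, 1)ᵀ = (3/5, 8/5, 1)ᵀ

p = (3/5, 8/5, 1)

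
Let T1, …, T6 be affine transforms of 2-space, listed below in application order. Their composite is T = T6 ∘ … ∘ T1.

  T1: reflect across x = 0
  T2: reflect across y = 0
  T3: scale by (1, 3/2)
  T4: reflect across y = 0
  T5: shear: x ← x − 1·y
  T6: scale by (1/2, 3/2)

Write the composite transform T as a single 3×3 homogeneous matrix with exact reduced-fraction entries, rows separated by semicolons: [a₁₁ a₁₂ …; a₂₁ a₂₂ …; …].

T1 = [-1 0 0; 0 1 0; 0 0 1]
T2·T1 = [-1 0 0; 0 -1 0; 0 0 1]
T3·…·T1 = [-1 0 0; 0 -3/2 0; 0 0 1]
T4·…·T1 = [-1 0 0; 0 3/2 0; 0 0 1]
T5·…·T1 = [-1 -3/2 0; 0 3/2 0; 0 0 1]
T6·…·T1 = [-1/2 -3/4 0; 0 9/4 0; 0 0 1]

T = [-1/2 -3/4 0; 0 9/4 0; 0 0 1]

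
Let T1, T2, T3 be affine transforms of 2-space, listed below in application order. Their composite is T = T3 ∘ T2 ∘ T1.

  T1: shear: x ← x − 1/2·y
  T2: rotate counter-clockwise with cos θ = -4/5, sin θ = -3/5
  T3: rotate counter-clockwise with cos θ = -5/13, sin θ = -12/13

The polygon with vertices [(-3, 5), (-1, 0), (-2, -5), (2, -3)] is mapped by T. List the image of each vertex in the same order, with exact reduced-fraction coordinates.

image vertices: (-227/65, -853/130), (16/65, -63/65), (307/65, 223/130), (133/65, 537/130)

T1 shear: x ← x − 1/2·y: (-3, 5) → (-11/2, 5); (-1, 0) → (-1, 0); (-2, -5) → (1/2, -5); (2, -3) → (7/2, -3)
T2 rotate counter-clockwise with cos θ = -4/5, sin θ = -3/5: (-11/2, 5) → (37/5, -7/10); (-1, 0) → (4/5, 3/5); (1/2, -5) → (-17/5, 37/10); (7/2, -3) → (-23/5, 3/10)
T3 rotate counter-clockwise with cos θ = -5/13, sin θ = -12/13: (37/5, -7/10) → (-227/65, -853/130); (4/5, 3/5) → (16/65, -63/65); (-17/5, 37/10) → (307/65, 223/130); (-23/5, 3/10) → (133/65, 537/130)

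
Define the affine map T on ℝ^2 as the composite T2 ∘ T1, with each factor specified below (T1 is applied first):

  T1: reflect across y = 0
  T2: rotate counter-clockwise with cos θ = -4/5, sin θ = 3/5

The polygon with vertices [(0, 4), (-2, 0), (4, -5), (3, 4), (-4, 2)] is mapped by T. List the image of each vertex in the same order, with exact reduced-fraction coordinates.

T1 reflect across y = 0: (0, 4) → (0, -4); (-2, 0) → (-2, 0); (4, -5) → (4, 5); (3, 4) → (3, -4); (-4, 2) → (-4, -2)
T2 rotate counter-clockwise with cos θ = -4/5, sin θ = 3/5: (0, -4) → (12/5, 16/5); (-2, 0) → (8/5, -6/5); (4, 5) → (-31/5, -8/5); (3, -4) → (0, 5); (-4, -2) → (22/5, -4/5)

image vertices: (12/5, 16/5), (8/5, -6/5), (-31/5, -8/5), (0, 5), (22/5, -4/5)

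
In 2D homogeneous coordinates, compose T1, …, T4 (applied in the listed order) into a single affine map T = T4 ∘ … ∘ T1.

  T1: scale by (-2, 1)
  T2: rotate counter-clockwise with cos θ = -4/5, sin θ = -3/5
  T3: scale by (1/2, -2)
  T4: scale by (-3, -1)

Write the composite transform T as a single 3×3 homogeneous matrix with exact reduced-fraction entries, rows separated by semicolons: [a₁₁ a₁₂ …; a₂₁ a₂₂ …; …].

T = [-12/5 -9/10 0; 12/5 -8/5 0; 0 0 1]

T1 = [-2 0 0; 0 1 0; 0 0 1]
T2·T1 = [8/5 3/5 0; 6/5 -4/5 0; 0 0 1]
T3·…·T1 = [4/5 3/10 0; -12/5 8/5 0; 0 0 1]
T4·…·T1 = [-12/5 -9/10 0; 12/5 -8/5 0; 0 0 1]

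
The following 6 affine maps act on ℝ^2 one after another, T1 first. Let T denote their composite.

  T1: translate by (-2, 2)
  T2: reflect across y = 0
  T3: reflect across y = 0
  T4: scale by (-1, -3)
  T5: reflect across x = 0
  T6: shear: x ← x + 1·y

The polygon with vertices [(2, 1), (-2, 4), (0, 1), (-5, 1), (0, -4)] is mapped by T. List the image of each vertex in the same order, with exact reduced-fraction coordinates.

image vertices: (-9, -9), (-22, -18), (-11, -9), (-16, -9), (4, 6)

T1 translate by (-2, 2): (2, 1) → (0, 3); (-2, 4) → (-4, 6); (0, 1) → (-2, 3); (-5, 1) → (-7, 3); (0, -4) → (-2, -2)
T2 reflect across y = 0: (0, 3) → (0, -3); (-4, 6) → (-4, -6); (-2, 3) → (-2, -3); (-7, 3) → (-7, -3); (-2, -2) → (-2, 2)
T3 reflect across y = 0: (0, -3) → (0, 3); (-4, -6) → (-4, 6); (-2, -3) → (-2, 3); (-7, -3) → (-7, 3); (-2, 2) → (-2, -2)
T4 scale by (-1, -3): (0, 3) → (0, -9); (-4, 6) → (4, -18); (-2, 3) → (2, -9); (-7, 3) → (7, -9); (-2, -2) → (2, 6)
T5 reflect across x = 0: (0, -9) → (0, -9); (4, -18) → (-4, -18); (2, -9) → (-2, -9); (7, -9) → (-7, -9); (2, 6) → (-2, 6)
T6 shear: x ← x + 1·y: (0, -9) → (-9, -9); (-4, -18) → (-22, -18); (-2, -9) → (-11, -9); (-7, -9) → (-16, -9); (-2, 6) → (4, 6)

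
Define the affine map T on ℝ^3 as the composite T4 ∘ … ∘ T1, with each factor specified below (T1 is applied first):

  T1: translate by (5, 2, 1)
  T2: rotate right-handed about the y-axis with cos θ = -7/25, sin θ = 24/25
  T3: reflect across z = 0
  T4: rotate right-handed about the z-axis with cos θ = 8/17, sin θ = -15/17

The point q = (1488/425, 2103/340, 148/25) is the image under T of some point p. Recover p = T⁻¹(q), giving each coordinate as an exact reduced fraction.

p = (7/4, 4, -3)

T1 = [1 0 0 5; 0 1 0 2; 0 0 1 1; 0 0 0 1]
T2·T1 = [-7/25 0 24/25 -11/25; 0 1 0 2; -24/25 0 -7/25 -127/25; 0 0 0 1]
T3·…·T1 = [-7/25 0 24/25 -11/25; 0 1 0 2; 24/25 0 7/25 127/25; 0 0 0 1]
T4·…·T1 = [-56/425 15/17 192/425 662/425; 21/85 8/17 -72/85 113/85; 24/25 0 7/25 127/25; 0 0 0 1]
det M = -1; M⁻¹ = [-56/425 21/85 24/25 -5; 15/17 8/17 0 -2; 192/425 -72/85 7/25 -1; 0 0 0 1]
M⁻¹ · (1488/425, 2103/340, 148/25)ᵀ = (7/4, 4, -3)ᵀ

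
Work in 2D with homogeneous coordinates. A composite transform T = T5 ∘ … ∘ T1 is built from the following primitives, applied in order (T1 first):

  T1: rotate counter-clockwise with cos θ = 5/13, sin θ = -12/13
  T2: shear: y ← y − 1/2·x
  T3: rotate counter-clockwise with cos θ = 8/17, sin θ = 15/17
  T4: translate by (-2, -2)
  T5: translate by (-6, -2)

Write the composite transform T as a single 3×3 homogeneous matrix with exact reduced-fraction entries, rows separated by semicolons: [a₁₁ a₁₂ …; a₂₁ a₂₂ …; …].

T1 = [5/13 12/13 0; -12/13 5/13 0; 0 0 1]
T2·T1 = [5/13 12/13 0; -29/26 -1/13 0; 0 0 1]
T3·…·T1 = [515/442 111/221 0; -41/221 172/221 0; 0 0 1]
T4·…·T1 = [515/442 111/221 -2; -41/221 172/221 -2; 0 0 1]
T5·…·T1 = [515/442 111/221 -8; -41/221 172/221 -4; 0 0 1]

T = [515/442 111/221 -8; -41/221 172/221 -4; 0 0 1]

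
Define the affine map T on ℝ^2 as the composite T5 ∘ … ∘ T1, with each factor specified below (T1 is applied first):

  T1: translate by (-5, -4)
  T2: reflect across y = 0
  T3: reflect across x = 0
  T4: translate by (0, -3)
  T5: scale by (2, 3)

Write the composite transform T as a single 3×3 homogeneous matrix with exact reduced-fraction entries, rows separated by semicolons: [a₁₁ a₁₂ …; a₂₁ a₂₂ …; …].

T1 = [1 0 -5; 0 1 -4; 0 0 1]
T2·T1 = [1 0 -5; 0 -1 4; 0 0 1]
T3·…·T1 = [-1 0 5; 0 -1 4; 0 0 1]
T4·…·T1 = [-1 0 5; 0 -1 1; 0 0 1]
T5·…·T1 = [-2 0 10; 0 -3 3; 0 0 1]

T = [-2 0 10; 0 -3 3; 0 0 1]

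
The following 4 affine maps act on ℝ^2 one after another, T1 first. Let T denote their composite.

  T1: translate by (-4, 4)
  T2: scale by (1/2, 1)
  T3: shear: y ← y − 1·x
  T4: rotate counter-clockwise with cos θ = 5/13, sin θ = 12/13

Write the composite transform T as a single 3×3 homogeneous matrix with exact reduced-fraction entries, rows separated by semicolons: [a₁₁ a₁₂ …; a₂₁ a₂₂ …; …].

T1 = [1 0 -4; 0 1 4; 0 0 1]
T2·T1 = [1/2 0 -2; 0 1 4; 0 0 1]
T3·…·T1 = [1/2 0 -2; -1/2 1 6; 0 0 1]
T4·…·T1 = [17/26 -12/13 -82/13; 7/26 5/13 6/13; 0 0 1]

T = [17/26 -12/13 -82/13; 7/26 5/13 6/13; 0 0 1]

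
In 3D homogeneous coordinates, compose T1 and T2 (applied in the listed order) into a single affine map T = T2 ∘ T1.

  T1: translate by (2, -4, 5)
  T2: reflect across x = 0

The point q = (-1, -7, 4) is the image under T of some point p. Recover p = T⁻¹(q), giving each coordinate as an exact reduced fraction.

p = (-1, -3, -1)

T1 = [1 0 0 2; 0 1 0 -4; 0 0 1 5; 0 0 0 1]
T2·T1 = [-1 0 0 -2; 0 1 0 -4; 0 0 1 5; 0 0 0 1]
det M = -1; M⁻¹ = [-1 0 0 -2; 0 1 0 4; 0 0 1 -5; 0 0 0 1]
M⁻¹ · (-1, -7, 4)ᵀ = (-1, -3, -1)ᵀ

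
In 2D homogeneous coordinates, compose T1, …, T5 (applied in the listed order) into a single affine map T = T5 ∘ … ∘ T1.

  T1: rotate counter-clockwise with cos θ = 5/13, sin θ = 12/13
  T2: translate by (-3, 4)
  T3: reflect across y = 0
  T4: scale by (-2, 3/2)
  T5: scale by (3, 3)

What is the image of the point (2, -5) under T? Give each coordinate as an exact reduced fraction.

T(p) = (-186/13, -459/26)

T1 rotate counter-clockwise with cos θ = 5/13, sin θ = 12/13: (2, -5) → (70/13, -1/13)
T2 translate by (-3, 4): (70/13, -1/13) → (31/13, 51/13)
T3 reflect across y = 0: (31/13, 51/13) → (31/13, -51/13)
T4 scale by (-2, 3/2): (31/13, -51/13) → (-62/13, -153/26)
T5 scale by (3, 3): (-62/13, -153/26) → (-186/13, -459/26)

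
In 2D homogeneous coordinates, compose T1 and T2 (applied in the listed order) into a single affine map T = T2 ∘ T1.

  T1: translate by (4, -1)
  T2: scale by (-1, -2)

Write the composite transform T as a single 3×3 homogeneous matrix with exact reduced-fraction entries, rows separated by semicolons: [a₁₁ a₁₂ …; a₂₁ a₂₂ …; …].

T = [-1 0 -4; 0 -2 2; 0 0 1]

T1 = [1 0 4; 0 1 -1; 0 0 1]
T2·T1 = [-1 0 -4; 0 -2 2; 0 0 1]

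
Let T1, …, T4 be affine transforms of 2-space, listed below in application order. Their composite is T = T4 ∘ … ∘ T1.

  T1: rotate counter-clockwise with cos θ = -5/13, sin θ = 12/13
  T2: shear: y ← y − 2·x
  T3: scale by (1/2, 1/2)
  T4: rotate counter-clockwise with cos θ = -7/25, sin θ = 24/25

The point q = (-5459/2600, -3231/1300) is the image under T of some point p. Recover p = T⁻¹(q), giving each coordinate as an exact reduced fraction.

p = (-1/4, 4)

T1 = [-5/13 -12/13 0; 12/13 -5/13 0; 0 0 1]
T2·T1 = [-5/13 -12/13 0; 22/13 19/13 0; 0 0 1]
T3·…·T1 = [-5/26 -6/13 0; 11/13 19/26 0; 0 0 1]
T4·…·T1 = [-493/650 -186/325 0; -137/325 -421/650 0; 0 0 1]
det M = 1/4; M⁻¹ = [-842/325 744/325 0; 548/325 -986/325 0; 0 0 1]
M⁻¹ · (-5459/2600, -3231/1300)ᵀ = (-1/4, 4)ᵀ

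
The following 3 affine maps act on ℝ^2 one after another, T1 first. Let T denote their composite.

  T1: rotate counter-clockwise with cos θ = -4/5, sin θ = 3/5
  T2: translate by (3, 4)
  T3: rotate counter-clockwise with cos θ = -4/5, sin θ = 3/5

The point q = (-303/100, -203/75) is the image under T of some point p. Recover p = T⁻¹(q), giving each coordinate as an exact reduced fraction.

p = (7/4, 4/3)

T1 = [-4/5 -3/5 0; 3/5 -4/5 0; 0 0 1]
T2·T1 = [-4/5 -3/5 3; 3/5 -4/5 4; 0 0 1]
T3·…·T1 = [7/25 24/25 -24/5; -24/25 7/25 -7/5; 0 0 1]
det M = 1; M⁻¹ = [7/25 -24/25 0; 24/25 7/25 5; 0 0 1]
M⁻¹ · (-303/100, -203/75)ᵀ = (7/4, 4/3)ᵀ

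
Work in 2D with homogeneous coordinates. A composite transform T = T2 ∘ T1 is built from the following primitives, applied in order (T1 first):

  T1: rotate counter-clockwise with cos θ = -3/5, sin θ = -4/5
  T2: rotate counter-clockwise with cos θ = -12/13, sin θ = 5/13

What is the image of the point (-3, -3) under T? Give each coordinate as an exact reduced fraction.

T(p) = (-69/65, -267/65)

T1 rotate counter-clockwise with cos θ = -3/5, sin θ = -4/5: (-3, -3) → (-3/5, 21/5)
T2 rotate counter-clockwise with cos θ = -12/13, sin θ = 5/13: (-3/5, 21/5) → (-69/65, -267/65)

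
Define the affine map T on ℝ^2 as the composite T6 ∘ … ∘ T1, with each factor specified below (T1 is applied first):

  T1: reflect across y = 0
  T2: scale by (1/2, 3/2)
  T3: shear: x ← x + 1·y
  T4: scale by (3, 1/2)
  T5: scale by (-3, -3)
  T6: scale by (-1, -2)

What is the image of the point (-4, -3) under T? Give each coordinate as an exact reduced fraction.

T(p) = (45/2, 27/2)

T1 reflect across y = 0: (-4, -3) → (-4, 3)
T2 scale by (1/2, 3/2): (-4, 3) → (-2, 9/2)
T3 shear: x ← x + 1·y: (-2, 9/2) → (5/2, 9/2)
T4 scale by (3, 1/2): (5/2, 9/2) → (15/2, 9/4)
T5 scale by (-3, -3): (15/2, 9/4) → (-45/2, -27/4)
T6 scale by (-1, -2): (-45/2, -27/4) → (45/2, 27/2)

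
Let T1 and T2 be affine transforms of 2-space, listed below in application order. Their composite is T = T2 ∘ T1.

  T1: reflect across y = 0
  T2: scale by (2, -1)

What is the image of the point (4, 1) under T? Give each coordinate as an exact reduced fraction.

T(p) = (8, 1)

T1 reflect across y = 0: (4, 1) → (4, -1)
T2 scale by (2, -1): (4, -1) → (8, 1)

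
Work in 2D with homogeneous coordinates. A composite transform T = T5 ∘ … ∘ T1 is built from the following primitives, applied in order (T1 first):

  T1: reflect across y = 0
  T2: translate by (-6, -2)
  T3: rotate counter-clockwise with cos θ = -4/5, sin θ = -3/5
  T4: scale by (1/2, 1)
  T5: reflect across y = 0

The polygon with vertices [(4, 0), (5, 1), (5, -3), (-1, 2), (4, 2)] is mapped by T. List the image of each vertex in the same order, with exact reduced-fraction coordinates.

image vertices: (1/5, -14/5), (-1/2, -3), (7/10, 1/5), (8/5, -37/5), (-2/5, -22/5)

T1 reflect across y = 0: (4, 0) → (4, 0); (5, 1) → (5, -1); (5, -3) → (5, 3); (-1, 2) → (-1, -2); (4, 2) → (4, -2)
T2 translate by (-6, -2): (4, 0) → (-2, -2); (5, -1) → (-1, -3); (5, 3) → (-1, 1); (-1, -2) → (-7, -4); (4, -2) → (-2, -4)
T3 rotate counter-clockwise with cos θ = -4/5, sin θ = -3/5: (-2, -2) → (2/5, 14/5); (-1, -3) → (-1, 3); (-1, 1) → (7/5, -1/5); (-7, -4) → (16/5, 37/5); (-2, -4) → (-4/5, 22/5)
T4 scale by (1/2, 1): (2/5, 14/5) → (1/5, 14/5); (-1, 3) → (-1/2, 3); (7/5, -1/5) → (7/10, -1/5); (16/5, 37/5) → (8/5, 37/5); (-4/5, 22/5) → (-2/5, 22/5)
T5 reflect across y = 0: (1/5, 14/5) → (1/5, -14/5); (-1/2, 3) → (-1/2, -3); (7/10, -1/5) → (7/10, 1/5); (8/5, 37/5) → (8/5, -37/5); (-2/5, 22/5) → (-2/5, -22/5)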